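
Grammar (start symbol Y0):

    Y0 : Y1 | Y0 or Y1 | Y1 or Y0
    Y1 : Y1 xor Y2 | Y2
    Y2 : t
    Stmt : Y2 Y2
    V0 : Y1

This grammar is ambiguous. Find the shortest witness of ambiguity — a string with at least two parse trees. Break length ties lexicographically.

t or t

length 1: no string has ≥2 trees
length 3: t or t has 2 parse trees

Two derivations of t or t:
  Y0 ⇒ Y0 or Y1 ⇒ Y1 or Y1 ⇒ Y2 or Y1 ⇒ t or Y1 ⇒ t or Y2 ⇒ t or t
  Y0 ⇒ Y1 or Y0 ⇒ Y2 or Y0 ⇒ t or Y0 ⇒ t or Y1 ⇒ t or Y2 ⇒ t or t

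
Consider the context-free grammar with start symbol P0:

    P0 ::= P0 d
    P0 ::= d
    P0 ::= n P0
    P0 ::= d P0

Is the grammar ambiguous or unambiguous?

Ambiguous

Witness: d d

Derivation 1: P0 ⇒ P0 d ⇒ d d
Derivation 2: P0 ⇒ d P0 ⇒ d d

Two distinct leftmost derivations for the same string.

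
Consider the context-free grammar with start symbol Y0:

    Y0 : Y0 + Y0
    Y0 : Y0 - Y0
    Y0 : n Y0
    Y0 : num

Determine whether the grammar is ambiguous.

Witness: n num + num

Derivation 1: Y0 ⇒ Y0 + Y0 ⇒ n Y0 + Y0 ⇒ n num + Y0 ⇒ n num + num
Derivation 2: Y0 ⇒ n Y0 ⇒ n Y0 + Y0 ⇒ n num + Y0 ⇒ n num + num

Two distinct leftmost derivations for the same string.

Ambiguous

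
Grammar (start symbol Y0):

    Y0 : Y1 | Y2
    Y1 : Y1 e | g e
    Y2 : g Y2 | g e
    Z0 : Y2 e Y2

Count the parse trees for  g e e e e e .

1

Parse trees for g e e e e e:
  [Y0 [Y1 [Y1 [Y1 [Y1 [Y1 g e] e] e] e] e]]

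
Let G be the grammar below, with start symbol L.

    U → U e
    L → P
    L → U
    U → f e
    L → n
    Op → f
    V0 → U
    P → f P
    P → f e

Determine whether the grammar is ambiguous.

Ambiguous

Witness: f e

Derivation 1: L ⇒ P ⇒ f e
Derivation 2: L ⇒ U ⇒ f e

Two distinct leftmost derivations for the same string.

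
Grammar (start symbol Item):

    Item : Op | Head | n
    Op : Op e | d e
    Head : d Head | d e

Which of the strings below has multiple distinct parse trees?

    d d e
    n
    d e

d d e: 1 tree
n: 1 tree
d e: 2 trees

d e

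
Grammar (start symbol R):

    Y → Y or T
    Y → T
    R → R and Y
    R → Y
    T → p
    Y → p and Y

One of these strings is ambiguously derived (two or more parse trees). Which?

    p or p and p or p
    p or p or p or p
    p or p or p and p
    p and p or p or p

p and p or p or p

p or p and p or p: 1 tree
p or p or p or p: 1 tree
p or p or p and p: 1 tree
p and p or p or p: 4 trees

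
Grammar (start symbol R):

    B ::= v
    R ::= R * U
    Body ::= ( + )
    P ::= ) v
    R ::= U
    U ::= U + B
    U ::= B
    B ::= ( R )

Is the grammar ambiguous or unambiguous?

(Body, P are unreachable from R, so their rules don't affect L(R).) This is a standard precedence ladder (R over U over B), with each level left-recursive on its own operator ('*' at R, '+' at U). That structure is LR(1), hence unambiguous.

Unambiguous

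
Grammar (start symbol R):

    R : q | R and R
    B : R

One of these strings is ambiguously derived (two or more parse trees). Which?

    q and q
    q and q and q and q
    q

q and q and q and q

q and q: 1 tree
q and q and q and q: 5 trees
q: 1 tree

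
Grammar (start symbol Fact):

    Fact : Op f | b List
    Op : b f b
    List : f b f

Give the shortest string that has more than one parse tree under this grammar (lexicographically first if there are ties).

length 4: b f b f has 2 parse trees

Two derivations of b f b f:
  Fact ⇒ Op f ⇒ b f b f
  Fact ⇒ b List ⇒ b f b f

b f b f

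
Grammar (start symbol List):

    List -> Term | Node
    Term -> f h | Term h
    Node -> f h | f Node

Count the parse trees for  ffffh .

1

Parse trees for ffffh:
  [List [Node f [Node f [Node f [Node f h]]]]]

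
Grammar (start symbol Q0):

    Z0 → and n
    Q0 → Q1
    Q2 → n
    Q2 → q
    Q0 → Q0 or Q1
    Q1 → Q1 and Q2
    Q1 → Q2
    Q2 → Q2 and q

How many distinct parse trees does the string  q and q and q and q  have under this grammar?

8

Parse trees for q and q and q and q:
  [Q0 [Q1 [Q1 [Q2 q]] and [Q2 [Q2 [Q2 q] and q] and q]]]
  [Q0 [Q1 [Q1 [Q1 [Q2 q]] and [Q2 q]] and [Q2 [Q2 q] and q]]]
  [Q0 [Q1 [Q1 [Q2 [Q2 q] and q]] and [Q2 [Q2 q] and q]]]
  [Q0 [Q1 [Q1 [Q1 [Q2 q]] and [Q2 [Q2 q] and q]] and [Q2 q]]]
  [Q0 [Q1 [Q1 [Q1 [Q1 [Q2 q]] and [Q2 q]] and [Q2 q]] and [Q2 q]]]
  [Q0 [Q1 [Q1 [Q1 [Q2 [Q2 q] and q]] and [Q2 q]] and [Q2 q]]]
  [Q0 [Q1 [Q1 [Q2 [Q2 [Q2 q] and q] and q]] and [Q2 q]]]
  [Q0 [Q1 [Q2 [Q2 [Q2 [Q2 q] and q] and q] and q]]]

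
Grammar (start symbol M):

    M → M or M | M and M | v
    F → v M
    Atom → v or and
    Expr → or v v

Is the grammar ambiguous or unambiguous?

Witness: v and v and v

Derivation 1: M ⇒ M and M ⇒ M and M and M ⇒ v and M and M ⇒ v and v and M ⇒ v and v and v
Derivation 2: M ⇒ M and M ⇒ v and M ⇒ v and M and M ⇒ v and v and M ⇒ v and v and v

Two distinct leftmost derivations for the same string.

Ambiguous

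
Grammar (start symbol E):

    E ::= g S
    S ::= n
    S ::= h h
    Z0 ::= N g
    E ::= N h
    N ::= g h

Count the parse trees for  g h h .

2

Parse trees for g h h:
  [E g [S h h]]
  [E [N g h] h]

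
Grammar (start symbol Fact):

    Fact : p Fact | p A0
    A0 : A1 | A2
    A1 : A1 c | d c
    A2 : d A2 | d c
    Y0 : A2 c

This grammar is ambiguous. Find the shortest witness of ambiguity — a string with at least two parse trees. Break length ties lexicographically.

length 3: p d c has 2 parse trees

Two derivations of p d c:
  Fact ⇒ p A0 ⇒ p A1 ⇒ p d c
  Fact ⇒ p A0 ⇒ p A2 ⇒ p d c

p d c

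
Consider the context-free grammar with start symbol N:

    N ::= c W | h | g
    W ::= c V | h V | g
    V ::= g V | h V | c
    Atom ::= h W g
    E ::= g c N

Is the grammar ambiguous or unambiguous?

Unambiguous

Only N, W, V are reachable from N; ignoring the rest: Each reachable nonterminal has at most one production per leading terminal, and all productions are right-linear; the derivation is determined token-by-token.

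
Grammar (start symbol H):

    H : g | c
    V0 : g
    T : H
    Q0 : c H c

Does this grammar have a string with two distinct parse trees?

(V0, T, Q0 are unreachable from H, so their rules don't affect L(H).) Restricted to the reachable nonterminals, every rule has the form A → t or A → t B, and no two rules for the same A share a first terminal. The grammar encodes a DFA — one run per string.

Unambiguous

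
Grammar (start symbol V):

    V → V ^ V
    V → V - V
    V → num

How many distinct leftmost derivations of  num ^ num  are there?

Parse trees for num ^ num:
  [V [V num] ^ [V num]]

1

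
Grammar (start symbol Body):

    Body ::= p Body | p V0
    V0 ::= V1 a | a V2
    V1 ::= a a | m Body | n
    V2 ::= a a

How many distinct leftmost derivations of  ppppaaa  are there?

Parse trees for ppppaaa:
  [Body p [Body p [Body p [Body p [V0 [V1 a a] a]]]]]
  [Body p [Body p [Body p [Body p [V0 a [V2 a a]]]]]]

2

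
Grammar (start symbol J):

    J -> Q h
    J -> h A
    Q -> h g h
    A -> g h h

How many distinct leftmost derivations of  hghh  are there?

2

Parse trees for hghh:
  [J [Q h g h] h]
  [J h [A g h h]]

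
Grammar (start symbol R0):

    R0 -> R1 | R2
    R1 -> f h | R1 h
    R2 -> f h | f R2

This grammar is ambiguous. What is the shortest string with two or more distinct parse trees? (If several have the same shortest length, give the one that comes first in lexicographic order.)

length 2: f h has 2 parse trees

Two derivations of f h:
  R0 ⇒ R1 ⇒ f h
  R0 ⇒ R2 ⇒ f h

f h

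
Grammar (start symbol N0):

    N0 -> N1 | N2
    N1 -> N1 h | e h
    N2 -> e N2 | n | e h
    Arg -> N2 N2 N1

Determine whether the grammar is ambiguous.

Witness: e h

Derivation 1: N0 ⇒ N1 ⇒ e h
Derivation 2: N0 ⇒ N2 ⇒ e h

Two distinct leftmost derivations for the same string.

Ambiguous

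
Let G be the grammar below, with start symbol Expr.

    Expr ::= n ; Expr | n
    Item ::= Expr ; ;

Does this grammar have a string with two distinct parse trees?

Unambiguous

Only Expr is reachable from Expr; ignoring the rest: The reachable grammar is A → atom sep A | atom. Each atom is followed by either the separator (recurse) or end-of-string (stop) — no choice point.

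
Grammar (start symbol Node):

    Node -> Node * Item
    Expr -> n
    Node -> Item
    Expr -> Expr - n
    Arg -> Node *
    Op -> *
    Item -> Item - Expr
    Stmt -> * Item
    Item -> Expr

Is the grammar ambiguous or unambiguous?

Ambiguous

Witness: n - n

Derivation 1: Node ⇒ Item ⇒ Item - Expr ⇒ Expr - Expr ⇒ n - Expr ⇒ n - n
Derivation 2: Node ⇒ Item ⇒ Expr ⇒ Expr - n ⇒ n - n

Two distinct leftmost derivations for the same string.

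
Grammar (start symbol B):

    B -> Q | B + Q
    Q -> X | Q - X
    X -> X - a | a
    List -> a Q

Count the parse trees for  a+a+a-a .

Parse trees for a+a+a-a:
  [B [B [B [Q [X a]]] + [Q [X a]]] + [Q [X [X a] - a]]]
  [B [B [B [Q [X a]]] + [Q [X a]]] + [Q [Q [X a]] - [X a]]]

2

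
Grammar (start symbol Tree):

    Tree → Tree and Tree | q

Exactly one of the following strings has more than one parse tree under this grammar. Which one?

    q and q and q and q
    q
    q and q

q and q and q and q

q and q and q and q: 5 trees
q: 1 tree
q and q: 1 tree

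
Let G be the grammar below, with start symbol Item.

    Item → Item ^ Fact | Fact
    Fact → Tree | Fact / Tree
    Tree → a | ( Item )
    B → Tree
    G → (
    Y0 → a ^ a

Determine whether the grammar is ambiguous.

(B, G, Y0 are unreachable from Item, so their rules don't affect L(Item).) This is a standard precedence ladder (Item over Fact over Tree), with each level left-recursive on its own operator ('^' at Item, '/' at Fact). That structure is LR(1), hence unambiguous.

Unambiguous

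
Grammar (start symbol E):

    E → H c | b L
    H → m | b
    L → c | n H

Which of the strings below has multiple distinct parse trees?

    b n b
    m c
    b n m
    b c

b n b: 1 tree
m c: 1 tree
b n m: 1 tree
b c: 2 trees

b c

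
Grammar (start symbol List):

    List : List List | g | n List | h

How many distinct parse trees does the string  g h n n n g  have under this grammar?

Parse trees for g h n n n g:
  [List [List g] [List [List h] [List n [List n [List n [List g]]]]]]
  [List [List [List g] [List h]] [List n [List n [List n [List g]]]]]

2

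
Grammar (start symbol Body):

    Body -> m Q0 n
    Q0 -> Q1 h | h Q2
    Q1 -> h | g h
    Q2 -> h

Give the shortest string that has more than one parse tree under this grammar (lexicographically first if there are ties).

length 4: m h h n has 2 parse trees

Two derivations of m h h n:
  Body ⇒ m Q0 n ⇒ m Q1 h n ⇒ m h h n
  Body ⇒ m Q0 n ⇒ m h Q2 n ⇒ m h h n

m h h n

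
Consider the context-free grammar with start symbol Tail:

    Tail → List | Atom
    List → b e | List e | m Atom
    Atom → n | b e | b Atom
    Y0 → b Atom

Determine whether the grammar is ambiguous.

Ambiguous

Witness: b e

Derivation 1: Tail ⇒ List ⇒ b e
Derivation 2: Tail ⇒ Atom ⇒ b e

Two distinct leftmost derivations for the same string.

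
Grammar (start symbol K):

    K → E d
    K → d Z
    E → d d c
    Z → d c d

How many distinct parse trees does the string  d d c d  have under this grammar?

Parse trees for d d c d:
  [K [E d d c] d]
  [K d [Z d c d]]

2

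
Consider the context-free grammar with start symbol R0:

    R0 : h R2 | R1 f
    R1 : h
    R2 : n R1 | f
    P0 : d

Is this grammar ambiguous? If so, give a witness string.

Witness: h f

Derivation 1: R0 ⇒ h R2 ⇒ h f
Derivation 2: R0 ⇒ R1 f ⇒ h f

Two distinct leftmost derivations for the same string.

Ambiguous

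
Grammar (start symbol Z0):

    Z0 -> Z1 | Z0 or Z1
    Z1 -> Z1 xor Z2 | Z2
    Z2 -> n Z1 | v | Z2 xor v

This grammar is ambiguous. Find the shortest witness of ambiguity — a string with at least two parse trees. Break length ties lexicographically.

v xor v

length 1: no string has ≥2 trees
length 2: no string has ≥2 trees
length 3: v xor v has 2 parse trees

Two derivations of v xor v:
  Z0 ⇒ Z1 ⇒ Z1 xor Z2 ⇒ Z2 xor Z2 ⇒ v xor Z2 ⇒ v xor v
  Z0 ⇒ Z1 ⇒ Z2 ⇒ Z2 xor v ⇒ v xor v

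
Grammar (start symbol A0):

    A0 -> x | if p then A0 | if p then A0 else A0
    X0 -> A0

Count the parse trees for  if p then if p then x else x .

Parse trees for if p then if p then x else x:
  [A0 if p then [A0 if p then [A0 x] else [A0 x]]]
  [A0 if p then [A0 if p then [A0 x]] else [A0 x]]

2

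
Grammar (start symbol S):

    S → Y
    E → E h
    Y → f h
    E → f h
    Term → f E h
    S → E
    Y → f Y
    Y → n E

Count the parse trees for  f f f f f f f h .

Parse trees for f f f f f f f h:
  [S [Y f [Y f [Y f [Y f [Y f [Y f [Y f h]]]]]]]]

1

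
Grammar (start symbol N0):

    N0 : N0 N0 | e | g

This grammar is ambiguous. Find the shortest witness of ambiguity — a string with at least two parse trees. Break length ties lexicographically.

length 1: no string has ≥2 trees
length 2: no string has ≥2 trees
length 3: e e e has 2 parse trees

Two derivations of e e e:
  N0 ⇒ N0 N0 ⇒ N0 N0 N0 ⇒ e N0 N0 ⇒ e e N0 ⇒ e e e
  N0 ⇒ N0 N0 ⇒ e N0 ⇒ e N0 N0 ⇒ e e N0 ⇒ e e e

e e e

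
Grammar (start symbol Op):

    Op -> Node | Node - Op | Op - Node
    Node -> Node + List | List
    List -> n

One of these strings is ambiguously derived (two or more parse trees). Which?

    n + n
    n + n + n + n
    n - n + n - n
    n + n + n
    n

n - n + n - n

n + n: 1 tree
n + n + n + n: 1 tree
n - n + n - n: 4 trees
n + n + n: 1 tree
n: 1 tree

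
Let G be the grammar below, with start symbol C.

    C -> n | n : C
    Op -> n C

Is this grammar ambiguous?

(Op is unreachable from C, so its rules don't affect L(C).) The reachable grammar is A → atom sep A | atom. Each atom is followed by either the separator (recurse) or end-of-string (stop) — no choice point.

Unambiguous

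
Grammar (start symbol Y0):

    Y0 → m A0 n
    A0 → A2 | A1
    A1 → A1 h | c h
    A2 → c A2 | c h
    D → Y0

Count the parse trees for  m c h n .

2

Parse trees for m c h n:
  [Y0 m [A0 [A2 c h]] n]
  [Y0 m [A0 [A1 c h]] n]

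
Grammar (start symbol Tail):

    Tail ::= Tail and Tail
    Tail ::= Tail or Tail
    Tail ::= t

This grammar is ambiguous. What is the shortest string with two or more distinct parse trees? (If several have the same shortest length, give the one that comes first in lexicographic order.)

length 1: no string has ≥2 trees
length 3: no string has ≥2 trees
length 5: t and t and t has 2 parse trees

Two derivations of t and t and t:
  Tail ⇒ Tail and Tail ⇒ Tail and Tail and Tail ⇒ t and Tail and Tail ⇒ t and t and Tail ⇒ t and t and t
  Tail ⇒ Tail and Tail ⇒ t and Tail ⇒ t and Tail and Tail ⇒ t and t and Tail ⇒ t and t and t

t and t and t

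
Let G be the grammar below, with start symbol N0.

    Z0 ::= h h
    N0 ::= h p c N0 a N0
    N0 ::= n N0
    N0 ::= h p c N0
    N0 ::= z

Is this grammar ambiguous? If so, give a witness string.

Ambiguous

Witness: h p c h p c z a z

Derivation 1: N0 ⇒ h p c N0 a N0 ⇒ h p c h p c N0 a N0 ⇒ h p c h p c z a N0 ⇒ h p c h p c z a z
Derivation 2: N0 ⇒ h p c N0 ⇒ h p c h p c N0 a N0 ⇒ h p c h p c z a N0 ⇒ h p c h p c z a z

Two distinct leftmost derivations for the same string.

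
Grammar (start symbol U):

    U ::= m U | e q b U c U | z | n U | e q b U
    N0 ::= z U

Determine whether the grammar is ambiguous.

Witness: e q b e q b z c z

Derivation 1: U ⇒ e q b U c U ⇒ e q b e q b U c U ⇒ e q b e q b z c U ⇒ e q b e q b z c z
Derivation 2: U ⇒ e q b U ⇒ e q b e q b U c U ⇒ e q b e q b z c U ⇒ e q b e q b z c z

Two distinct leftmost derivations for the same string.

Ambiguous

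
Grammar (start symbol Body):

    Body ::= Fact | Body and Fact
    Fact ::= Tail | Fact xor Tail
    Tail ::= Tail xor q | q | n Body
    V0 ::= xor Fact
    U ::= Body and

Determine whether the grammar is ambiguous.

Witness: q xor q

Derivation 1: Body ⇒ Fact ⇒ Tail ⇒ Tail xor q ⇒ q xor q
Derivation 2: Body ⇒ Fact ⇒ Fact xor Tail ⇒ Tail xor Tail ⇒ q xor Tail ⇒ q xor q

Two distinct leftmost derivations for the same string.

Ambiguous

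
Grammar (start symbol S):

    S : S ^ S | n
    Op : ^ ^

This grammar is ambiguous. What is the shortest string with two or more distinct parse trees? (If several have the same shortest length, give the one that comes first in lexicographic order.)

length 1: no string has ≥2 trees
length 3: no string has ≥2 trees
length 5: n ^ n ^ n has 2 parse trees

Two derivations of n ^ n ^ n:
  S ⇒ S ^ S ⇒ S ^ S ^ S ⇒ n ^ S ^ S ⇒ n ^ n ^ S ⇒ n ^ n ^ n
  S ⇒ S ^ S ⇒ n ^ S ⇒ n ^ S ^ S ⇒ n ^ n ^ S ⇒ n ^ n ^ n

n ^ n ^ n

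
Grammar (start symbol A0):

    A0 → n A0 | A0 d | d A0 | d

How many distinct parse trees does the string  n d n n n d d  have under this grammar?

Parse trees for n d n n n d d:
  [A0 n [A0 [A0 d [A0 n [A0 n [A0 n [A0 d]]]]] d]]
  [A0 n [A0 d [A0 n [A0 n [A0 n [A0 [A0 d] d]]]]]]
  [A0 n [A0 d [A0 n [A0 n [A0 n [A0 d [A0 d]]]]]]]
  [A0 n [A0 d [A0 n [A0 n [A0 [A0 n [A0 d]] d]]]]]
  [A0 n [A0 d [A0 n [A0 [A0 n [A0 n [A0 d]]] d]]]]
  [A0 n [A0 d [A0 [A0 n [A0 n [A0 n [A0 d]]]] d]]]
  [A0 [A0 n [A0 d [A0 n [A0 n [A0 n [A0 d]]]]]] d]

7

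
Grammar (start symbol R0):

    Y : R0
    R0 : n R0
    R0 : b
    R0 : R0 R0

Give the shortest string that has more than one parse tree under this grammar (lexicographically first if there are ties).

length 1: no string has ≥2 trees
length 2: no string has ≥2 trees
length 3: b b b has 2 parse trees

Two derivations of b b b:
  R0 ⇒ R0 R0 ⇒ b R0 ⇒ b R0 R0 ⇒ b b R0 ⇒ b b b
  R0 ⇒ R0 R0 ⇒ R0 R0 R0 ⇒ b R0 R0 ⇒ b b R0 ⇒ b b b

b b b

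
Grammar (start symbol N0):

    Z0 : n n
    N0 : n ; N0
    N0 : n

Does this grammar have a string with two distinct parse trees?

Only N0 is reachable from N0; ignoring the rest: The reachable grammar is A → atom sep A | atom. Each atom is followed by either the separator (recurse) or end-of-string (stop) — no choice point.

Unambiguous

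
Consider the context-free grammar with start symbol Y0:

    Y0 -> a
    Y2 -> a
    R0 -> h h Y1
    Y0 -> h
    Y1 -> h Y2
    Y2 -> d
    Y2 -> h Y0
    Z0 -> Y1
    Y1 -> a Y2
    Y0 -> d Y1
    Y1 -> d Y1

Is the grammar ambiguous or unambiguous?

Only Y0, Y1, Y2 are reachable from Y0; ignoring the rest: Each reachable nonterminal has at most one production per leading terminal, and all productions are right-linear; the derivation is determined token-by-token.

Unambiguous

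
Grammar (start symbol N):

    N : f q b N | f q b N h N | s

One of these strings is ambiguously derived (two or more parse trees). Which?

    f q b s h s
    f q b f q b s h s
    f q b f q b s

f q b s h s: 1 tree
f q b f q b s h s: 2 trees
f q b f q b s: 1 tree

f q b f q b s h s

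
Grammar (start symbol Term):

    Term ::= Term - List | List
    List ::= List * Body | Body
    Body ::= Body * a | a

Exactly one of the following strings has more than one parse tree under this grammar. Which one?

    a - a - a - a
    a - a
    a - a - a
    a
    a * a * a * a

a * a * a * a

a - a - a - a: 1 tree
a - a: 1 tree
a - a - a: 1 tree
a: 1 tree
a * a * a * a: 8 trees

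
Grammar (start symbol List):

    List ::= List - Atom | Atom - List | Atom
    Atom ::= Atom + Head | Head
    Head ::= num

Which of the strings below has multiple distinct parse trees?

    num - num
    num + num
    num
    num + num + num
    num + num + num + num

num - num

num - num: 2 trees
num + num: 1 tree
num: 1 tree
num + num + num: 1 tree
num + num + num + num: 1 tree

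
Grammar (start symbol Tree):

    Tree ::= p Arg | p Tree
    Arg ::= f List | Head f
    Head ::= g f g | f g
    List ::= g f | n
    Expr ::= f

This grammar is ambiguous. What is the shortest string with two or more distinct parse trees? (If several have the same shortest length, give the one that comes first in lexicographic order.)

length 3: no string has ≥2 trees
length 4: p f g f has 2 parse trees

Two derivations of p f g f:
  Tree ⇒ p Arg ⇒ p f List ⇒ p f g f
  Tree ⇒ p Arg ⇒ p Head f ⇒ p f g f

p f g f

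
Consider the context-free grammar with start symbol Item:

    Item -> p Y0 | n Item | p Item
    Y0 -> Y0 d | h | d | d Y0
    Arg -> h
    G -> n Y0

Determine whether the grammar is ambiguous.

Witness: p d d

Derivation 1: Item ⇒ p Y0 ⇒ p Y0 d ⇒ p d d
Derivation 2: Item ⇒ p Y0 ⇒ p d Y0 ⇒ p d d

Two distinct leftmost derivations for the same string.

Ambiguous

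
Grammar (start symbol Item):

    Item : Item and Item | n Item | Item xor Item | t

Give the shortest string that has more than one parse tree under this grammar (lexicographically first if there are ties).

length 1: no string has ≥2 trees
length 2: no string has ≥2 trees
length 3: no string has ≥2 trees
length 4: n t and t has 2 parse trees

Two derivations of n t and t:
  Item ⇒ Item and Item ⇒ n Item and Item ⇒ n t and Item ⇒ n t and t
  Item ⇒ n Item ⇒ n Item and Item ⇒ n t and Item ⇒ n t and t

n t and t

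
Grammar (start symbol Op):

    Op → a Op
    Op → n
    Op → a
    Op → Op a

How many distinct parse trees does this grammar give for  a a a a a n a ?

Parse trees for a a a a a n a:
  [Op a [Op a [Op a [Op a [Op a [Op [Op n] a]]]]]]
  [Op a [Op a [Op a [Op a [Op [Op a [Op n]] a]]]]]
  [Op a [Op a [Op a [Op [Op a [Op a [Op n]]] a]]]]
  [Op a [Op a [Op [Op a [Op a [Op a [Op n]]]] a]]]
  [Op a [Op [Op a [Op a [Op a [Op a [Op n]]]]] a]]
  [Op [Op a [Op a [Op a [Op a [Op a [Op n]]]]]] a]

6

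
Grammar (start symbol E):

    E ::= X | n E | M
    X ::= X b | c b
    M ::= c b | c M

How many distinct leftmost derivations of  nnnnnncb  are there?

Parse trees for nnnnnncb:
  [E n [E n [E n [E n [E n [E n [E [X c b]]]]]]]]
  [E n [E n [E n [E n [E n [E n [E [M c b]]]]]]]]

2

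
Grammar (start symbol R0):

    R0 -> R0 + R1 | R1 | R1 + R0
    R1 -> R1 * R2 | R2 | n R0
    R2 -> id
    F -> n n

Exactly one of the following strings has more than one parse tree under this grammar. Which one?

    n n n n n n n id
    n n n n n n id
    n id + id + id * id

n id + id + id * id

n n n n n n n id: 1 tree
n n n n n n id: 1 tree
n id + id + id * id: 16 trees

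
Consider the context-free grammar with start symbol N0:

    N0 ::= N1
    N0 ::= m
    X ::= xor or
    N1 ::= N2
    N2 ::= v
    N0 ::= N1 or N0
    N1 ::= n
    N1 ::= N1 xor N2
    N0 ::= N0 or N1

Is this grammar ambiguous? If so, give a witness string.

Ambiguous

Witness: n or n

Derivation 1: N0 ⇒ N1 or N0 ⇒ n or N0 ⇒ n or N1 ⇒ n or n
Derivation 2: N0 ⇒ N0 or N1 ⇒ N1 or N1 ⇒ n or N1 ⇒ n or n

Two distinct leftmost derivations for the same string.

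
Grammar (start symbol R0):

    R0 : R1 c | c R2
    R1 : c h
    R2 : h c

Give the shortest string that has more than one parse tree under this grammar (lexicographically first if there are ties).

length 3: c h c has 2 parse trees

Two derivations of c h c:
  R0 ⇒ R1 c ⇒ c h c
  R0 ⇒ c R2 ⇒ c h c

c h c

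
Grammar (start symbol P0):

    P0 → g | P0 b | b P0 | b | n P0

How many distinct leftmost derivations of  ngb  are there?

2

Parse trees for ngb:
  [P0 [P0 n [P0 g]] b]
  [P0 n [P0 [P0 g] b]]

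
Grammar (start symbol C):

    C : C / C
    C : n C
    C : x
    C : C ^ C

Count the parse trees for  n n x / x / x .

9

Parse trees for n n x / x / x (showing first 6 of 9):
  [C [C n [C n [C x]]] / [C [C x] / [C x]]]
  [C [C [C n [C n [C x]]] / [C x]] / [C x]]
  [C [C n [C [C n [C x]] / [C x]]] / [C x]]
  [C [C n [C n [C [C x] / [C x]]]] / [C x]]
  [C n [C [C n [C x]] / [C [C x] / [C x]]]]
  [C n [C [C [C n [C x]] / [C x]] / [C x]]]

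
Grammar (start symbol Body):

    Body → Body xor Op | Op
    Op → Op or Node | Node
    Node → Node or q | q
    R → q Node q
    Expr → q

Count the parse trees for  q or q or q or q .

8

Parse trees for q or q or q or q:
  [Body [Op [Op [Node q]] or [Node [Node [Node q] or q] or q]]]
  [Body [Op [Op [Op [Node q]] or [Node q]] or [Node [Node q] or q]]]
  [Body [Op [Op [Node [Node q] or q]] or [Node [Node q] or q]]]
  [Body [Op [Op [Op [Node q]] or [Node [Node q] or q]] or [Node q]]]
  [Body [Op [Op [Op [Op [Node q]] or [Node q]] or [Node q]] or [Node q]]]
  [Body [Op [Op [Op [Node [Node q] or q]] or [Node q]] or [Node q]]]
  [Body [Op [Op [Node [Node [Node q] or q] or q]] or [Node q]]]
  [Body [Op [Node [Node [Node [Node q] or q] or q] or q]]]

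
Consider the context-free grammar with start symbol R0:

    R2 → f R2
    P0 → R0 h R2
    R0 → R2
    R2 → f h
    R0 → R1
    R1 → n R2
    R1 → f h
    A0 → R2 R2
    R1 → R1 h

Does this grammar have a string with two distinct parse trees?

Witness: f h

Derivation 1: R0 ⇒ R2 ⇒ f h
Derivation 2: R0 ⇒ R1 ⇒ f h

Two distinct leftmost derivations for the same string.

Ambiguous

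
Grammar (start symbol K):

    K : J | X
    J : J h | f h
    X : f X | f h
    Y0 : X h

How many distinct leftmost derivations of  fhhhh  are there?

1

Parse trees for fhhhh:
  [K [J [J [J [J f h] h] h] h]]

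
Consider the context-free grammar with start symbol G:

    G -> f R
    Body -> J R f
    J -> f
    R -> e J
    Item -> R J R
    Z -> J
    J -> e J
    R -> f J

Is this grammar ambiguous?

(Item, Body, Z are unreachable from G, so their rules don't affect L(G).) Each reachable nonterminal has at most one production per leading terminal, and all productions are right-linear; the derivation is determined token-by-token.

Unambiguous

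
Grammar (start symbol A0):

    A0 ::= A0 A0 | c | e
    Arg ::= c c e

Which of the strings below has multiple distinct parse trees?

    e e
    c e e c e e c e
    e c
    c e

e e: 1 tree
c e e c e e c e: 429 trees
e c: 1 tree
c e: 1 tree

c e e c e e c e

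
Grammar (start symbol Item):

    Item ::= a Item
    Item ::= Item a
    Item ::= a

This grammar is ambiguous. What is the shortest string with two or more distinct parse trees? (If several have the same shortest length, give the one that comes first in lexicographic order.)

length 1: no string has ≥2 trees
length 2: a a has 2 parse trees

Two derivations of a a:
  Item ⇒ a Item ⇒ a a
  Item ⇒ Item a ⇒ a a

a a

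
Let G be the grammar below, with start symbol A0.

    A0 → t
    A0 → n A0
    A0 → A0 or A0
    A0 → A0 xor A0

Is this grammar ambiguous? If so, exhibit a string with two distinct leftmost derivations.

Ambiguous

Witness: n t or t

Derivation 1: A0 ⇒ n A0 ⇒ n A0 or A0 ⇒ n t or A0 ⇒ n t or t
Derivation 2: A0 ⇒ A0 or A0 ⇒ n A0 or A0 ⇒ n t or A0 ⇒ n t or t

Two distinct leftmost derivations for the same string.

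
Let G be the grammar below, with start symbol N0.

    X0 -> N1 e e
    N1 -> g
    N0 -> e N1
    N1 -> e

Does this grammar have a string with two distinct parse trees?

Unambiguous

Only N0, N1 are reachable from N0; ignoring the rest: The reachable rules are right-linear with at most one rule per (nonterminal, next-terminal) pair. Each input token forces the next rule, so parsing is deterministic.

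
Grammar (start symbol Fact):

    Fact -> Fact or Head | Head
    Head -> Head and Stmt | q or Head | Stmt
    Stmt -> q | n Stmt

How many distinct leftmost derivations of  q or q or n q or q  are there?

4

Parse trees for q or q or n q or q:
  [Fact [Fact [Fact [Head [Stmt q]]] or [Head q or [Head [Stmt n [Stmt q]]]]] or [Head [Stmt q]]]
  [Fact [Fact [Fact [Fact [Head [Stmt q]]] or [Head [Stmt q]]] or [Head [Stmt n [Stmt q]]]] or [Head [Stmt q]]]
  [Fact [Fact [Fact [Head q or [Head [Stmt q]]]] or [Head [Stmt n [Stmt q]]]] or [Head [Stmt q]]]
  [Fact [Fact [Head q or [Head q or [Head [Stmt n [Stmt q]]]]]] or [Head [Stmt q]]]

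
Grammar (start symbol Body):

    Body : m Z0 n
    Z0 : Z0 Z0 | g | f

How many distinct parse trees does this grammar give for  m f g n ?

Parse trees for m f g n:
  [Body m [Z0 [Z0 f] [Z0 g]] n]

1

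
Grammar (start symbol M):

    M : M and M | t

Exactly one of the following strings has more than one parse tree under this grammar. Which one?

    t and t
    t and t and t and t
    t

t and t: 1 tree
t and t and t and t: 5 trees
t: 1 tree

t and t and t and t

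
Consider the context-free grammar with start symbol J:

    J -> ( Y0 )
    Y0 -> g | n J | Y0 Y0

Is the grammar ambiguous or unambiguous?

Ambiguous

Witness: ( g g g )

Derivation 1: J ⇒ ( Y0 ) ⇒ ( Y0 Y0 ) ⇒ ( g Y0 ) ⇒ ( g Y0 Y0 ) ⇒ ( g g Y0 ) ⇒ ( g g g )
Derivation 2: J ⇒ ( Y0 ) ⇒ ( Y0 Y0 ) ⇒ ( Y0 Y0 Y0 ) ⇒ ( g Y0 Y0 ) ⇒ ( g g Y0 ) ⇒ ( g g g )

Two distinct leftmost derivations for the same string.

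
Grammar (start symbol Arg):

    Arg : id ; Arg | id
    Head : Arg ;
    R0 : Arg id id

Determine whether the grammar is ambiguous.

Unambiguous

Only Arg is reachable from Arg; ignoring the rest: Right-recursive list with a separator: after each atom, whether the separator follows determines the rule. One parse per string.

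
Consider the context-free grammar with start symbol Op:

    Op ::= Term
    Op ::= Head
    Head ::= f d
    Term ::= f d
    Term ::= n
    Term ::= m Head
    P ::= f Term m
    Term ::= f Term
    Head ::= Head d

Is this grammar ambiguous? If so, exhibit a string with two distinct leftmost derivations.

Witness: f d

Derivation 1: Op ⇒ Term ⇒ f d
Derivation 2: Op ⇒ Head ⇒ f d

Two distinct leftmost derivations for the same string.

Ambiguous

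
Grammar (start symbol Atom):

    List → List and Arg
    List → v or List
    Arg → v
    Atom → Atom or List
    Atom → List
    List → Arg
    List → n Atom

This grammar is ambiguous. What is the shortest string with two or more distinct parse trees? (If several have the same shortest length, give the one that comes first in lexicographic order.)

v or v

length 1: no string has ≥2 trees
length 2: no string has ≥2 trees
length 3: v or v has 2 parse trees

Two derivations of v or v:
  Atom ⇒ Atom or List ⇒ List or List ⇒ Arg or List ⇒ v or List ⇒ v or Arg ⇒ v or v
  Atom ⇒ List ⇒ v or List ⇒ v or Arg ⇒ v or v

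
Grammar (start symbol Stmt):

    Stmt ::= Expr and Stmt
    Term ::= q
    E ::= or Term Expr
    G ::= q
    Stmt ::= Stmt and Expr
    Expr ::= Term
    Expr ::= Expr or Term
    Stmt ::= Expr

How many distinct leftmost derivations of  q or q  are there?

Parse trees for q or q:
  [Stmt [Expr [Expr [Term q]] or [Term q]]]

1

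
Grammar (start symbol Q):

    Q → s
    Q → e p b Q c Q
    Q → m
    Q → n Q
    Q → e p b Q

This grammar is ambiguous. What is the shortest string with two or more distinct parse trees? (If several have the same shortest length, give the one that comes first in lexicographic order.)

length 1: no string has ≥2 trees
length 2: no string has ≥2 trees
length 3: no string has ≥2 trees
length 4: no string has ≥2 trees
length 5: no string has ≥2 trees
length 6: no string has ≥2 trees
length 7: no string has ≥2 trees
length 8: no string has ≥2 trees
length 9: e p b e p b m c m has 2 parse trees

Two derivations of e p b e p b m c m:
  Q ⇒ e p b Q c Q ⇒ e p b e p b Q c Q ⇒ e p b e p b m c Q ⇒ e p b e p b m c m
  Q ⇒ e p b Q ⇒ e p b e p b Q c Q ⇒ e p b e p b m c Q ⇒ e p b e p b m c m

e p b e p b m c m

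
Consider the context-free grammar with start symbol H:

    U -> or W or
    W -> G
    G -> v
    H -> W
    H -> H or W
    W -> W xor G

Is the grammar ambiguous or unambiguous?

Only H, W, G are reachable from H; ignoring the rest: This is a standard precedence ladder (H over W over G), with each level left-recursive on its own operator ('or' at H, 'xor' at W). That structure is LR(1), hence unambiguous.

Unambiguous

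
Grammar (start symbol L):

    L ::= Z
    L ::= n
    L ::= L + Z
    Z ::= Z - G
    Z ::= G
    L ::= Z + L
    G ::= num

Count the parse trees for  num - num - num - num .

Parse trees for num - num - num - num:
  [L [Z [Z [Z [Z [G num]] - [G num]] - [G num]] - [G num]]]

1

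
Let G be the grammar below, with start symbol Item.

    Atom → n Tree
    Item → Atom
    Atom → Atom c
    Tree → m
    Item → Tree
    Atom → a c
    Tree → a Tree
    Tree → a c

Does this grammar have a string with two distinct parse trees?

Ambiguous

Witness: a c

Derivation 1: Item ⇒ Atom ⇒ a c
Derivation 2: Item ⇒ Tree ⇒ a c

Two distinct leftmost derivations for the same string.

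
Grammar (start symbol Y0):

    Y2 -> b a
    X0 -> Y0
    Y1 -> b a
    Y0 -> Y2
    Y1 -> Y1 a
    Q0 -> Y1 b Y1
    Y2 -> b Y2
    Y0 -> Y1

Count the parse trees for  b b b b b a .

1

Parse trees for b b b b b a:
  [Y0 [Y2 b [Y2 b [Y2 b [Y2 b [Y2 b a]]]]]]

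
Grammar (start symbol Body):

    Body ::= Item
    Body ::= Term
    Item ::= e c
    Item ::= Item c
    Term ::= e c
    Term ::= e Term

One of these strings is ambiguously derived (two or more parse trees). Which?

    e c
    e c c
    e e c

e c

e c: 2 trees
e c c: 1 tree
e e c: 1 tree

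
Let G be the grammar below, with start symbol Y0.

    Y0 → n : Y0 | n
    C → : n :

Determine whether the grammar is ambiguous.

Unambiguous

(C is unreachable from Y0, so its rules don't affect L(Y0).) The reachable grammar is A → atom sep A | atom. Each atom is followed by either the separator (recurse) or end-of-string (stop) — no choice point.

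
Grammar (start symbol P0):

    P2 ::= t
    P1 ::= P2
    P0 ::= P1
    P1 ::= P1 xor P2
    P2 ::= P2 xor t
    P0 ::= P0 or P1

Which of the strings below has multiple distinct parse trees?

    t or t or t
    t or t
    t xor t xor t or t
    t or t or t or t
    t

t or t or t: 1 tree
t or t: 1 tree
t xor t xor t or t: 4 trees
t or t or t or t: 1 tree
t: 1 tree

t xor t xor t or t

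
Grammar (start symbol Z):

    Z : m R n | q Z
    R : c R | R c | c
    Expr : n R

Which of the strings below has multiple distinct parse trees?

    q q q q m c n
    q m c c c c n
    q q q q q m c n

q q q q m c n: 1 tree
q m c c c c n: 8 trees
q q q q q m c n: 1 tree

q m c c c c n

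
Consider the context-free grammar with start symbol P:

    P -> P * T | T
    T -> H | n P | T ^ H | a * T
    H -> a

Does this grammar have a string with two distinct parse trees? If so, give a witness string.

Witness: a * a

Derivation 1: P ⇒ P * T ⇒ T * T ⇒ H * T ⇒ a * T ⇒ a * H ⇒ a * a
Derivation 2: P ⇒ T ⇒ a * T ⇒ a * H ⇒ a * a

Two distinct leftmost derivations for the same string.

Ambiguous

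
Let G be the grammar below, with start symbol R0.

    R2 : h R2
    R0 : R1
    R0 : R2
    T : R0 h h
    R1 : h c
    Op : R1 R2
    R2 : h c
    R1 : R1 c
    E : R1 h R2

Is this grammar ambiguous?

Ambiguous

Witness: h c

Derivation 1: R0 ⇒ R1 ⇒ h c
Derivation 2: R0 ⇒ R2 ⇒ h c

Two distinct leftmost derivations for the same string.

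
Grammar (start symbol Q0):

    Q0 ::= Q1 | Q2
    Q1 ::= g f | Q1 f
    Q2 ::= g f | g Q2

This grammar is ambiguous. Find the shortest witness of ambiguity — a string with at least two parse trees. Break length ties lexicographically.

g f

length 2: g f has 2 parse trees

Two derivations of g f:
  Q0 ⇒ Q1 ⇒ g f
  Q0 ⇒ Q2 ⇒ g f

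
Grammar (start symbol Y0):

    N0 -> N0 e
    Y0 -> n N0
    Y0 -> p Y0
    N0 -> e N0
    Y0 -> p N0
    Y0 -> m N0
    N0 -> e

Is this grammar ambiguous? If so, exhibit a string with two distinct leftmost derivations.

Ambiguous

Witness: m e e

Derivation 1: Y0 ⇒ m N0 ⇒ m N0 e ⇒ m e e
Derivation 2: Y0 ⇒ m N0 ⇒ m e N0 ⇒ m e e

Two distinct leftmost derivations for the same string.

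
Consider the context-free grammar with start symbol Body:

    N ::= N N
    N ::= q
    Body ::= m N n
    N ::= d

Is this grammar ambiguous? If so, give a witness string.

Witness: m d d d n

Derivation 1: Body ⇒ m N n ⇒ m N N n ⇒ m N N N n ⇒ m d N N n ⇒ m d d N n ⇒ m d d d n
Derivation 2: Body ⇒ m N n ⇒ m N N n ⇒ m d N n ⇒ m d N N n ⇒ m d d N n ⇒ m d d d n

Two distinct leftmost derivations for the same string.

Ambiguous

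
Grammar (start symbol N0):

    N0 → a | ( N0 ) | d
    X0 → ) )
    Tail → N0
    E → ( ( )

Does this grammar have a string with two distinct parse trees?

Only N0 is reachable from N0; ignoring the rest: Each string is a nest of matched brackets around a single atom. An opening bracket forces the recursive rule; an atom forces the base rule.

Unambiguous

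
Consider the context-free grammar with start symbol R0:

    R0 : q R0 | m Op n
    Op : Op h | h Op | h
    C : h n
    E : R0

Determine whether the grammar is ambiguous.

Ambiguous

Witness: m h h n

Derivation 1: R0 ⇒ m Op n ⇒ m Op h n ⇒ m h h n
Derivation 2: R0 ⇒ m Op n ⇒ m h Op n ⇒ m h h n

Two distinct leftmost derivations for the same string.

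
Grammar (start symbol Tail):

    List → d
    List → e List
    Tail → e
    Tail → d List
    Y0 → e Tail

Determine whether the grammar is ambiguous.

Only Tail, List are reachable from Tail; ignoring the rest: Restricted to the reachable nonterminals, every rule has the form A → t or A → t B, and no two rules for the same A share a first terminal. The grammar encodes a DFA — one run per string.

Unambiguous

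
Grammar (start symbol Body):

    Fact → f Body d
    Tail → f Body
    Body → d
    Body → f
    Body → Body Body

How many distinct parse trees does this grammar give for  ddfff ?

Parse trees for ddfff (showing first 6 of 14):
  [Body [Body d] [Body [Body d] [Body [Body f] [Body [Body f] [Body f]]]]]
  [Body [Body d] [Body [Body d] [Body [Body [Body f] [Body f]] [Body f]]]]
  [Body [Body d] [Body [Body [Body d] [Body f]] [Body [Body f] [Body f]]]]
  [Body [Body d] [Body [Body [Body d] [Body [Body f] [Body f]]] [Body f]]]
  [Body [Body d] [Body [Body [Body [Body d] [Body f]] [Body f]] [Body f]]]
  [Body [Body [Body d] [Body d]] [Body [Body f] [Body [Body f] [Body f]]]]

14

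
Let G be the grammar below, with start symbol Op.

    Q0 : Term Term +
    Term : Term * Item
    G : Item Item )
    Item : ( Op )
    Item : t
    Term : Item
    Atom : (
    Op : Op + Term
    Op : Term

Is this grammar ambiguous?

Unambiguous

(G, Atom, Q0 are unreachable from Op, so their rules don't affect L(Op).) This is a standard precedence ladder (Op over Term over Item), with each level left-recursive on its own operator ('+' at Op, '*' at Term). That structure is LR(1), hence unambiguous.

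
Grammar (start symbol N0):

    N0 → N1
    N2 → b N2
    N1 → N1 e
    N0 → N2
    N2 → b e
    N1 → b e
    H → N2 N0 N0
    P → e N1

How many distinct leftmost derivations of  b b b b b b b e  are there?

Parse trees for b b b b b b b e:
  [N0 [N2 b [N2 b [N2 b [N2 b [N2 b [N2 b [N2 b e]]]]]]]]

1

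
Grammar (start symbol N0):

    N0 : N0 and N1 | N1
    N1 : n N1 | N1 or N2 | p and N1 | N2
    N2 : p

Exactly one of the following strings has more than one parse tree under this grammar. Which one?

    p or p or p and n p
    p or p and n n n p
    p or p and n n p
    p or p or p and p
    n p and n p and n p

p or p or p and n p: 1 tree
p or p and n n n p: 1 tree
p or p and n n p: 1 tree
p or p or p and p: 1 tree
n p and n p and n p: 4 trees

n p and n p and n p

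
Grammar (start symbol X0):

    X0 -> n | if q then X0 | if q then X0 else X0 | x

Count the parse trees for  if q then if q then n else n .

Parse trees for if q then if q then n else n:
  [X0 if q then [X0 if q then [X0 n] else [X0 n]]]
  [X0 if q then [X0 if q then [X0 n]] else [X0 n]]

2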